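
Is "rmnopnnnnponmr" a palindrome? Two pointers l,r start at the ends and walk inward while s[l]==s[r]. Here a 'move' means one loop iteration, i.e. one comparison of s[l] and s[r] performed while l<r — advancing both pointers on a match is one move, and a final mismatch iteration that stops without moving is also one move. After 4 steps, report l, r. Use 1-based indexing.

l=1 r=14: 'r'=='r', l++,r--
l=2 r=13: 'm'=='m', l++,r--
l=3 r=12: 'n'=='n', l++,r--
l=4 r=11: 'o'=='o', l++,r--

l=5, r=10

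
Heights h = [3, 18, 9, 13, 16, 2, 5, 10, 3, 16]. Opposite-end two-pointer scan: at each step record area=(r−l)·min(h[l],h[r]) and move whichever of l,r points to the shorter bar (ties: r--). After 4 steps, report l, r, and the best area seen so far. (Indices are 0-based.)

[0,9] min(3,16)*9=27 best=27 * → l++
[1,9] min(18,16)*8=128 best=128 * → r--
[1,8] min(18,3)*7=21 best=128 → r--
[1,7] min(18,10)*6=60 best=128 → r--

l=1, r=6, best area=128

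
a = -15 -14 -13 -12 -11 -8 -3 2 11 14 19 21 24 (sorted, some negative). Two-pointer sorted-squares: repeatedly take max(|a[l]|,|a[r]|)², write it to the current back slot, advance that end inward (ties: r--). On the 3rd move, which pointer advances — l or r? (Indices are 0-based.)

[0,12] |-15|<=|24| out[12]=576 → r--
[0,11] |-15|<=|21| out[11]=441 → r--
[0,10] |-15|<=|19| out[10]=361 → r--

r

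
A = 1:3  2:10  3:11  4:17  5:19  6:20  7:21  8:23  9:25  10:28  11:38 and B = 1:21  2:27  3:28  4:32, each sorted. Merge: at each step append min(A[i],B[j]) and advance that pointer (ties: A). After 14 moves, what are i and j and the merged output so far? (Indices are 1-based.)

[i=1,j=1] A[i]=3<=B[j]=21 take 3 → i++
[i=2,j=1] A[i]=10<=B[j]=21 take 10 → i++
[i=3,j=1] A[i]=11<=B[j]=21 take 11 → i++
[i=4,j=1] A[i]=17<=B[j]=21 take 17 → i++
[i=5,j=1] A[i]=19<=B[j]=21 take 19 → i++
[i=6,j=1] A[i]=20<=B[j]=21 take 20 → i++
[i=7,j=1] A[i]=21<=B[j]=21 take 21 → i++
[i=8,j=1] A[i]=23>B[j]=21 take 21 → j++
[i=8,j=2] A[i]=23<=B[j]=27 take 23 → i++
[i=9,j=2] A[i]=25<=B[j]=27 take 25 → i++
[i=10,j=2] A[i]=28>B[j]=27 take 27 → j++
[i=10,j=3] A[i]=28<=B[j]=28 take 28 → i++
[i=11,j=3] A[i]=38>B[j]=28 take 28 → j++
[i=11,j=4] A[i]=38>B[j]=32 take 32 → j++

i=11, j=5, merged so far=[3, 10, 11, 17, 19, 20, 21, 21, 23, 25, 27, 28, 28, 32]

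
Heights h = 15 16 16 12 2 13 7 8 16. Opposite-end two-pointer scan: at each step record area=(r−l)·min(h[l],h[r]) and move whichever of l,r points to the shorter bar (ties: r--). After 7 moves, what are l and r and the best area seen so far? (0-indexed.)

l=1, r=2, best area=120

[0,8] min(15,16)*8=120 best=120 * → l++
[1,8] min(16,16)*7=112 best=120 → r--
[1,7] min(16,8)*6=48 best=120 → r--
[1,6] min(16,7)*5=35 best=120 → r--
[1,5] min(16,13)*4=52 best=120 → r--
[1,4] min(16,2)*3=6 best=120 → r--
[1,3] min(16,12)*2=24 best=120 → r--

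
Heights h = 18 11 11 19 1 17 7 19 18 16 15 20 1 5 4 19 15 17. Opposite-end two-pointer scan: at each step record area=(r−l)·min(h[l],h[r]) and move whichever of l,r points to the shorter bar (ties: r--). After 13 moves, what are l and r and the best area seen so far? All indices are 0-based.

[0,17] min(18,17)*17=289 best=289 * → r--
[0,16] min(18,15)*16=240 best=289 → r--
[0,15] min(18,19)*15=270 best=289 → l++
[1,15] min(11,19)*14=154 best=289 → l++
[2,15] min(11,19)*13=143 best=289 → l++
[3,15] min(19,19)*12=228 best=289 → r--
[3,14] min(19,4)*11=44 best=289 → r--
[3,13] min(19,5)*10=50 best=289 → r--
[3,12] min(19,1)*9=9 best=289 → r--
[3,11] min(19,20)*8=152 best=289 → l++
[4,11] min(1,20)*7=7 best=289 → l++
[5,11] min(17,20)*6=102 best=289 → l++
[6,11] min(7,20)*5=35 best=289 → l++

l=7, r=11, best area=289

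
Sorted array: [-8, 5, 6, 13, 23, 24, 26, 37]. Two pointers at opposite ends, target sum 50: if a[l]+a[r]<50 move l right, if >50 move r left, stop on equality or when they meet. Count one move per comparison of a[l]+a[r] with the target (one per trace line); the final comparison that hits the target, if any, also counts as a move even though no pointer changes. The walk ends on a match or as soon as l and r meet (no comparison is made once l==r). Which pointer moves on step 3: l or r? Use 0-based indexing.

l

[0,7] -8+37=29 <50 → l++
[1,7] 5+37=42 <50 → l++
[2,7] 6+37=43 <50 → l++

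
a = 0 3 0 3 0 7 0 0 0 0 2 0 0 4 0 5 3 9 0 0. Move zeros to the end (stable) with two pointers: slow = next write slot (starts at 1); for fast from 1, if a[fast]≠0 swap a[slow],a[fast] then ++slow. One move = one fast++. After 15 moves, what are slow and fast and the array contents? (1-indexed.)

(s=1,f=1) a[fast]=0 → fast++
(s=1,f=2) a[fast]=3≠0 swap→a[1]=3 → slow++,fast++
(s=2,f=3) a[fast]=0 → fast++
(s=2,f=4) a[fast]=3≠0 swap→a[2]=3 → slow++,fast++
(s=3,f=5) a[fast]=0 → fast++
(s=3,f=6) a[fast]=7≠0 swap→a[3]=7 → slow++,fast++
(s=4,f=7) a[fast]=0 → fast++
(s=4,f=8) a[fast]=0 → fast++
(s=4,f=9) a[fast]=0 → fast++
(s=4,f=10) a[fast]=0 → fast++
(s=4,f=11) a[fast]=2≠0 swap→a[4]=2 → slow++,fast++
(s=5,f=12) a[fast]=0 → fast++
(s=5,f=13) a[fast]=0 → fast++
(s=5,f=14) a[fast]=4≠0 swap→a[5]=4 → slow++,fast++
(s=6,f=15) a[fast]=0 → fast++

slow=6, fast=16, a=[3, 3, 7, 2, 4, 0, 0, 0, 0, 0, 0, 0, 0, 0, 0, 5, 3, 9, 0, 0]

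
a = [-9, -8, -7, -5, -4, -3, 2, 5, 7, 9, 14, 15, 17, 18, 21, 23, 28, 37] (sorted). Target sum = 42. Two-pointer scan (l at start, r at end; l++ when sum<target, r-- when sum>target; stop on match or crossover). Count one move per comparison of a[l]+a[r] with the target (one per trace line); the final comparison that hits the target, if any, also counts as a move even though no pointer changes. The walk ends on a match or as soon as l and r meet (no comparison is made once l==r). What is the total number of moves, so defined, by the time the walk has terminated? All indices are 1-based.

8 moves

[1,18] -9+37=28 <42 → l++
[2,18] -8+37=29 <42 → l++
[3,18] -7+37=30 <42 → l++
[4,18] -5+37=32 <42 → l++
[5,18] -4+37=33 <42 → l++
[6,18] -3+37=34 <42 → l++
[7,18] 2+37=39 <42 → l++
[8,18] 5+37=42 → found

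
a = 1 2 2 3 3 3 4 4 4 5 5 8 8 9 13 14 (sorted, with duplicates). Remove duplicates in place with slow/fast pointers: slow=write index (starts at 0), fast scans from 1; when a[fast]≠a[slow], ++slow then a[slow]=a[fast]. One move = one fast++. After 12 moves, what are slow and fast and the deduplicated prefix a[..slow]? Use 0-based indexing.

slow=0 fast=1: a[fast]=2≠a[slow]=1 write a[1]=2, slow++,fast++
slow=1 fast=2: a[fast]=2=a[slow] dup, fast++
slow=1 fast=3: a[fast]=3≠a[slow]=2 write a[2]=3, slow++,fast++
slow=2 fast=4: a[fast]=3=a[slow] dup, fast++
slow=2 fast=5: a[fast]=3=a[slow] dup, fast++
slow=2 fast=6: a[fast]=4≠a[slow]=3 write a[3]=4, slow++,fast++
slow=3 fast=7: a[fast]=4=a[slow] dup, fast++
slow=3 fast=8: a[fast]=4=a[slow] dup, fast++
slow=3 fast=9: a[fast]=5≠a[slow]=4 write a[4]=5, slow++,fast++
slow=4 fast=10: a[fast]=5=a[slow] dup, fast++
slow=4 fast=11: a[fast]=8≠a[slow]=5 write a[5]=8, slow++,fast++
slow=5 fast=12: a[fast]=8=a[slow] dup, fast++

slow=5, fast=13, prefix=[1, 2, 3, 4, 5, 8]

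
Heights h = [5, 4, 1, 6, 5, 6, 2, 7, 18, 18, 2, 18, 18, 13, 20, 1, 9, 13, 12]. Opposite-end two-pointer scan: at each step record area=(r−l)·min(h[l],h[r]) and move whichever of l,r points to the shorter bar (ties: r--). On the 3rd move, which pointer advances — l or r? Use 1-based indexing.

l=1 r=19: min(5,12)*18=90 best=90 *, l++
l=2 r=19: min(4,12)*17=68 best=90, l++
l=3 r=19: min(1,12)*16=16 best=90, l++

l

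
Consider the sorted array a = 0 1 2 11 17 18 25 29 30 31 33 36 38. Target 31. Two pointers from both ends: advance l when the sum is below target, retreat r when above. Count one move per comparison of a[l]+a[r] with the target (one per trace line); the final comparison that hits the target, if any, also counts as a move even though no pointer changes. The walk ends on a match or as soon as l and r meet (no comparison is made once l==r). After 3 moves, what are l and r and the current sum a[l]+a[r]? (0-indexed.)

l=0 r=12: 0+38=38 >31, r--
l=0 r=11: 0+36=36 >31, r--
l=0 r=10: 0+33=33 >31, r--

l=0, r=9, sum=31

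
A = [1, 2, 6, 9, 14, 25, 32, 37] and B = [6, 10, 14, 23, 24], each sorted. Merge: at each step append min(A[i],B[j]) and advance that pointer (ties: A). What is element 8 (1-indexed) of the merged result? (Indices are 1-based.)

[i=1,j=1] A[i]=1<=B[j]=6 take 1 → i++
[i=2,j=1] A[i]=2<=B[j]=6 take 2 → i++
[i=3,j=1] A[i]=6<=B[j]=6 take 6 → i++
[i=4,j=1] A[i]=9>B[j]=6 take 6 → j++
[i=4,j=2] A[i]=9<=B[j]=10 take 9 → i++
[i=5,j=2] A[i]=14>B[j]=10 take 10 → j++
[i=5,j=3] A[i]=14<=B[j]=14 take 14 → i++
[i=6,j=3] A[i]=25>B[j]=14 take 14 → j++
[i=6,j=4] A[i]=25>B[j]=23 take 23 → j++
[i=6,j=5] A[i]=25>B[j]=24 take 24 → j++
[i=6,j=6] B done, take A[i]=25 → i++
[i=7,j=6] B done, take A[i]=32 → i++
[i=8,j=6] B done, take A[i]=37 → i++

merged[8] = 14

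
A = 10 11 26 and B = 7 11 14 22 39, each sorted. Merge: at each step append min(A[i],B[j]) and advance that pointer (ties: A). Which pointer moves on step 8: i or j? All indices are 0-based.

j

i=0 j=0: A[i]=10>B[j]=7 take 7, j++
i=0 j=1: A[i]=10<=B[j]=11 take 10, i++
i=1 j=1: A[i]=11<=B[j]=11 take 11, i++
i=2 j=1: A[i]=26>B[j]=11 take 11, j++
i=2 j=2: A[i]=26>B[j]=14 take 14, j++
i=2 j=3: A[i]=26>B[j]=22 take 22, j++
i=2 j=4: A[i]=26<=B[j]=39 take 26, i++
i=3 j=4: A done, take B[j]=39, j++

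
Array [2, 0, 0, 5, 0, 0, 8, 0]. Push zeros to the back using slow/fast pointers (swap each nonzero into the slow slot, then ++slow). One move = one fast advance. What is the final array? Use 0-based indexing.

(s=0,f=0) a[fast]=2≠0 swap→a[0]=2 → slow++,fast++
(s=1,f=1) a[fast]=0 → fast++
(s=1,f=2) a[fast]=0 → fast++
(s=1,f=3) a[fast]=5≠0 swap→a[1]=5 → slow++,fast++
(s=2,f=4) a[fast]=0 → fast++
(s=2,f=5) a[fast]=0 → fast++
(s=2,f=6) a[fast]=8≠0 swap→a[2]=8 → slow++,fast++
(s=3,f=7) a[fast]=0 → fast++

[2, 5, 8, 0, 0, 0, 0, 0]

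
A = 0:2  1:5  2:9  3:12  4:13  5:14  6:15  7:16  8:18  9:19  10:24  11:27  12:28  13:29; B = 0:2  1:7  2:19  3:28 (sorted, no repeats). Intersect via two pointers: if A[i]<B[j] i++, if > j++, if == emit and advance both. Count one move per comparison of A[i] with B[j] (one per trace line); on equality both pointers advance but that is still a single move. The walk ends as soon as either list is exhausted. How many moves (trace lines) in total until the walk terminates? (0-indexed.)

14 moves

i=0 j=0: 2==2 emit, i++,j++
i=1 j=1: 5<7, i++
i=2 j=1: 9>7, j++
i=2 j=2: 9<19, i++
i=3 j=2: 12<19, i++
i=4 j=2: 13<19, i++
i=5 j=2: 14<19, i++
i=6 j=2: 15<19, i++
i=7 j=2: 16<19, i++
i=8 j=2: 18<19, i++
i=9 j=2: 19==19 emit, i++,j++
i=10 j=3: 24<28, i++
i=11 j=3: 27<28, i++
i=12 j=3: 28==28 emit, i++,j++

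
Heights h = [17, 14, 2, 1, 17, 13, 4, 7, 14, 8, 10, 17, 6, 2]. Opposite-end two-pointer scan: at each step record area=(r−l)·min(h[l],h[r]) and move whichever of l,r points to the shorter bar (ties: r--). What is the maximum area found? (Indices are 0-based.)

max area = 187

l=0 r=13: min(17,2)*13=26 best=26 *, r--
l=0 r=12: min(17,6)*12=72 best=72 *, r--
l=0 r=11: min(17,17)*11=187 best=187 *, r--
l=0 r=10: min(17,10)*10=100 best=187, r--
l=0 r=9: min(17,8)*9=72 best=187, r--
l=0 r=8: min(17,14)*8=112 best=187, r--
l=0 r=7: min(17,7)*7=49 best=187, r--
l=0 r=6: min(17,4)*6=24 best=187, r--
l=0 r=5: min(17,13)*5=65 best=187, r--
l=0 r=4: min(17,17)*4=68 best=187, r--
l=0 r=3: min(17,1)*3=3 best=187, r--
l=0 r=2: min(17,2)*2=4 best=187, r--
l=0 r=1: min(17,14)*1=14 best=187, r--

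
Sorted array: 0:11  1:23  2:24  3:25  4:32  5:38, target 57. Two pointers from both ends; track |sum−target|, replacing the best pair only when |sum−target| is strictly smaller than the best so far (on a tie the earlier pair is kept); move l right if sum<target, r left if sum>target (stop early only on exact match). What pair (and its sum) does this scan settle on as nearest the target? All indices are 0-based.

l=0 r=5: 11+38=49 d=8 *, l++
l=1 r=5: 23+38=61 d=4 *, r--
l=1 r=4: 23+32=55 d=2 *, l++
l=2 r=4: 24+32=56 d=1 *, l++
l=3 r=4: 25+32=57 d=0 *, stop

pair (25, 32) with sum 57 (|Δ|=0)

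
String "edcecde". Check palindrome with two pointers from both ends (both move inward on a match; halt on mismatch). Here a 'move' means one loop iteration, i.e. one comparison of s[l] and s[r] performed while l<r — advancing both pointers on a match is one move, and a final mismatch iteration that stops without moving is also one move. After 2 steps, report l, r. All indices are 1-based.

[1,7] 'e'=='e' → l++,r--
[2,6] 'd'=='d' → l++,r--

l=3, r=5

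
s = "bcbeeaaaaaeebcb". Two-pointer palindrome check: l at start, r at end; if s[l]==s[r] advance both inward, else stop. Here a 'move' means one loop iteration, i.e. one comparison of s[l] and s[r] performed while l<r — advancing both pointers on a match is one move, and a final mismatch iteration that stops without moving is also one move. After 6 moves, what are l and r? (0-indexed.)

[0,14] 'b'=='b' → l++,r--
[1,13] 'c'=='c' → l++,r--
[2,12] 'b'=='b' → l++,r--
[3,11] 'e'=='e' → l++,r--
[4,10] 'e'=='e' → l++,r--
[5,9] 'a'=='a' → l++,r--

l=6, r=8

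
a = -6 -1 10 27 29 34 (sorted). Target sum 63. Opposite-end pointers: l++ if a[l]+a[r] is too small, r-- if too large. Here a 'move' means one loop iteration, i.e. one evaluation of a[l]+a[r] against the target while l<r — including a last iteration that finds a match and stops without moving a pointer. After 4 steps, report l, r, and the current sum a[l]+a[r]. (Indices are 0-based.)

l=4, r=5, sum=63

[0,5] -6+34=28 <63 → l++
[1,5] -1+34=33 <63 → l++
[2,5] 10+34=44 <63 → l++
[3,5] 27+34=61 <63 → l++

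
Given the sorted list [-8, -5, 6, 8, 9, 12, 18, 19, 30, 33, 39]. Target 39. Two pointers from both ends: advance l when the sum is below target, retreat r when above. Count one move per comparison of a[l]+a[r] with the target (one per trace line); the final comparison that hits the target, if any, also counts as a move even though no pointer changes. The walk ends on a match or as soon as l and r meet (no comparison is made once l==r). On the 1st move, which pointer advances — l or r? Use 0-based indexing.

[0,10] -8+39=31 <39 → l++

l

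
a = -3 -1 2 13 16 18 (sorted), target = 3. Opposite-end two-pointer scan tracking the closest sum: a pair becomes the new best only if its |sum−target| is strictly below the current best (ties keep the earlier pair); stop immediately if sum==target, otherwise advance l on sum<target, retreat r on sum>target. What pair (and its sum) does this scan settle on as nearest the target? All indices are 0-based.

[0,5] -3+18=15 d=12 * → r--
[0,4] -3+16=13 d=10 * → r--
[0,3] -3+13=10 d=7 * → r--
[0,2] -3+2=-1 d=4 * → l++
[1,2] -1+2=1 d=2 * → l++

pair (-1, 2) with sum 1 (|Δ|=2)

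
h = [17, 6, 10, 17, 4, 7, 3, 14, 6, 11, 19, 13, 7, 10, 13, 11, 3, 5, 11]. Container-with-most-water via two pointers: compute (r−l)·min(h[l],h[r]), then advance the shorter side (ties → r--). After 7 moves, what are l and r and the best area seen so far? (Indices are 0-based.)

l=0, r=11, best area=198

l=0 r=18: min(17,11)*18=198 best=198 *, r--
l=0 r=17: min(17,5)*17=85 best=198, r--
l=0 r=16: min(17,3)*16=48 best=198, r--
l=0 r=15: min(17,11)*15=165 best=198, r--
l=0 r=14: min(17,13)*14=182 best=198, r--
l=0 r=13: min(17,10)*13=130 best=198, r--
l=0 r=12: min(17,7)*12=84 best=198, r--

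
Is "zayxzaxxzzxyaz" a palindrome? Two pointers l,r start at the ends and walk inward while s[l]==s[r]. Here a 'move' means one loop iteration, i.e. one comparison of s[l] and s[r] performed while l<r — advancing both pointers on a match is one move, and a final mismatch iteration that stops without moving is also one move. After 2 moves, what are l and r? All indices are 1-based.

[1,14] 'z'=='z' → l++,r--
[2,13] 'a'=='a' → l++,r--

l=3, r=12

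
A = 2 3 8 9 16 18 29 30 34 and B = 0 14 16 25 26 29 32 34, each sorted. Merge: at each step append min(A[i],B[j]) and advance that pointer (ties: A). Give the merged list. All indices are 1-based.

[i=1,j=1] A[i]=2>B[j]=0 take 0 → j++
[i=1,j=2] A[i]=2<=B[j]=14 take 2 → i++
[i=2,j=2] A[i]=3<=B[j]=14 take 3 → i++
[i=3,j=2] A[i]=8<=B[j]=14 take 8 → i++
[i=4,j=2] A[i]=9<=B[j]=14 take 9 → i++
[i=5,j=2] A[i]=16>B[j]=14 take 14 → j++
[i=5,j=3] A[i]=16<=B[j]=16 take 16 → i++
[i=6,j=3] A[i]=18>B[j]=16 take 16 → j++
[i=6,j=4] A[i]=18<=B[j]=25 take 18 → i++
[i=7,j=4] A[i]=29>B[j]=25 take 25 → j++
[i=7,j=5] A[i]=29>B[j]=26 take 26 → j++
[i=7,j=6] A[i]=29<=B[j]=29 take 29 → i++
[i=8,j=6] A[i]=30>B[j]=29 take 29 → j++
[i=8,j=7] A[i]=30<=B[j]=32 take 30 → i++
[i=9,j=7] A[i]=34>B[j]=32 take 32 → j++
[i=9,j=8] A[i]=34<=B[j]=34 take 34 → i++
[i=10,j=8] A done, take B[j]=34 → j++

[0, 2, 3, 8, 9, 14, 16, 16, 18, 25, 26, 29, 29, 30, 32, 34, 34]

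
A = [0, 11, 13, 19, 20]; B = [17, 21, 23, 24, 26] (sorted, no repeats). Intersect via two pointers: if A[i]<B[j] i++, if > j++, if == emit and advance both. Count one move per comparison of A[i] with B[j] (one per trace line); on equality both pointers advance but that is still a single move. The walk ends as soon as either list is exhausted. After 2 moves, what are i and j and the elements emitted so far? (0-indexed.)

i=0 j=0: 0<17, i++
i=1 j=0: 11<17, i++

i=2, j=0, emitted=[]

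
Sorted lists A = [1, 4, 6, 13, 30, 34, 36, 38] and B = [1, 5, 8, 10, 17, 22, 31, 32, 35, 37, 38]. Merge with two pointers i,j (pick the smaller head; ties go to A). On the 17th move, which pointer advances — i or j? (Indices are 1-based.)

i=1 j=1: A[i]=1<=B[j]=1 take 1, i++
i=2 j=1: A[i]=4>B[j]=1 take 1, j++
i=2 j=2: A[i]=4<=B[j]=5 take 4, i++
i=3 j=2: A[i]=6>B[j]=5 take 5, j++
i=3 j=3: A[i]=6<=B[j]=8 take 6, i++
i=4 j=3: A[i]=13>B[j]=8 take 8, j++
i=4 j=4: A[i]=13>B[j]=10 take 10, j++
i=4 j=5: A[i]=13<=B[j]=17 take 13, i++
i=5 j=5: A[i]=30>B[j]=17 take 17, j++
i=5 j=6: A[i]=30>B[j]=22 take 22, j++
i=5 j=7: A[i]=30<=B[j]=31 take 30, i++
i=6 j=7: A[i]=34>B[j]=31 take 31, j++
i=6 j=8: A[i]=34>B[j]=32 take 32, j++
i=6 j=9: A[i]=34<=B[j]=35 take 34, i++
i=7 j=9: A[i]=36>B[j]=35 take 35, j++
i=7 j=10: A[i]=36<=B[j]=37 take 36, i++
i=8 j=10: A[i]=38>B[j]=37 take 37, j++

j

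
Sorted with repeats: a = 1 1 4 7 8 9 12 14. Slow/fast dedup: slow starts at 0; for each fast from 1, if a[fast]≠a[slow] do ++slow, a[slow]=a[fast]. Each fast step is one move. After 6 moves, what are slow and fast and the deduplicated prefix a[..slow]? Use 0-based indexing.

(s=0,f=1) a[fast]=1=a[slow] dup → fast++
(s=0,f=2) a[fast]=4≠a[slow]=1 write a[1]=4 → slow++,fast++
(s=1,f=3) a[fast]=7≠a[slow]=4 write a[2]=7 → slow++,fast++
(s=2,f=4) a[fast]=8≠a[slow]=7 write a[3]=8 → slow++,fast++
(s=3,f=5) a[fast]=9≠a[slow]=8 write a[4]=9 → slow++,fast++
(s=4,f=6) a[fast]=12≠a[slow]=9 write a[5]=12 → slow++,fast++

slow=5, fast=7, prefix=[1, 4, 7, 8, 9, 12]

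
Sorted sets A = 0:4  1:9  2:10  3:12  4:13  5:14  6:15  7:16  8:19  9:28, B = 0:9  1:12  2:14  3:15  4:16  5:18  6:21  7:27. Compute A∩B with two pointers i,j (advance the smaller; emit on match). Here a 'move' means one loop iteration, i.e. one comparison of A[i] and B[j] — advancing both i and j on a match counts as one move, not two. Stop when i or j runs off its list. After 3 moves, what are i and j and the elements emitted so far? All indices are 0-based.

i=3, j=1, emitted=[9]

i=0 j=0: 4<9, i++
i=1 j=0: 9==9 emit, i++,j++
i=2 j=1: 10<12, i++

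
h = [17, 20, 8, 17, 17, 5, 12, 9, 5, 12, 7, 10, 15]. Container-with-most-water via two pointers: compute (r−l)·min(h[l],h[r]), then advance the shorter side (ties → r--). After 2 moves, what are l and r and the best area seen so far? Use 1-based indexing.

l=1, r=11, best area=180

[1,13] min(17,15)*12=180 best=180 * → r--
[1,12] min(17,10)*11=110 best=180 → r--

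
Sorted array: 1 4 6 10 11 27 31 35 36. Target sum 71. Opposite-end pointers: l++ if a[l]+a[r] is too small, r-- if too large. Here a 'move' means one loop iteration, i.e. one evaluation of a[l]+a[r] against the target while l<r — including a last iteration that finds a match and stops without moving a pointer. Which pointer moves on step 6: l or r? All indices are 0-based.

l

l=0 r=8: 1+36=37 <71, l++
l=1 r=8: 4+36=40 <71, l++
l=2 r=8: 6+36=42 <71, l++
l=3 r=8: 10+36=46 <71, l++
l=4 r=8: 11+36=47 <71, l++
l=5 r=8: 27+36=63 <71, l++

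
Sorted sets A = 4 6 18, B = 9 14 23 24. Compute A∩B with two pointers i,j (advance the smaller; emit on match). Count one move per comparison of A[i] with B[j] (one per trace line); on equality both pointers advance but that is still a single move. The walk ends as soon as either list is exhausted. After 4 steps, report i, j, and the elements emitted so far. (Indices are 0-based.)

i=2, j=2, emitted=[]

[i=0,j=0] 4<9 → i++
[i=1,j=0] 6<9 → i++
[i=2,j=0] 18>9 → j++
[i=2,j=1] 18>14 → j++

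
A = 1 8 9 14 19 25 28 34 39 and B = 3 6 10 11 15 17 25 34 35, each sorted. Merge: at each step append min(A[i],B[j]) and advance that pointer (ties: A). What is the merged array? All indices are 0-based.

[1, 3, 6, 8, 9, 10, 11, 14, 15, 17, 19, 25, 25, 28, 34, 34, 35, 39]

[i=0,j=0] A[i]=1<=B[j]=3 take 1 → i++
[i=1,j=0] A[i]=8>B[j]=3 take 3 → j++
[i=1,j=1] A[i]=8>B[j]=6 take 6 → j++
[i=1,j=2] A[i]=8<=B[j]=10 take 8 → i++
[i=2,j=2] A[i]=9<=B[j]=10 take 9 → i++
[i=3,j=2] A[i]=14>B[j]=10 take 10 → j++
[i=3,j=3] A[i]=14>B[j]=11 take 11 → j++
[i=3,j=4] A[i]=14<=B[j]=15 take 14 → i++
[i=4,j=4] A[i]=19>B[j]=15 take 15 → j++
[i=4,j=5] A[i]=19>B[j]=17 take 17 → j++
[i=4,j=6] A[i]=19<=B[j]=25 take 19 → i++
[i=5,j=6] A[i]=25<=B[j]=25 take 25 → i++
[i=6,j=6] A[i]=28>B[j]=25 take 25 → j++
[i=6,j=7] A[i]=28<=B[j]=34 take 28 → i++
[i=7,j=7] A[i]=34<=B[j]=34 take 34 → i++
[i=8,j=7] A[i]=39>B[j]=34 take 34 → j++
[i=8,j=8] A[i]=39>B[j]=35 take 35 → j++
[i=8,j=9] B done, take A[i]=39 → i++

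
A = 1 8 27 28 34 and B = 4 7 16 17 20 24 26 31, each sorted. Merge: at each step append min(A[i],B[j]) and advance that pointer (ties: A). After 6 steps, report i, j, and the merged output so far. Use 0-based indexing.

[i=0,j=0] A[i]=1<=B[j]=4 take 1 → i++
[i=1,j=0] A[i]=8>B[j]=4 take 4 → j++
[i=1,j=1] A[i]=8>B[j]=7 take 7 → j++
[i=1,j=2] A[i]=8<=B[j]=16 take 8 → i++
[i=2,j=2] A[i]=27>B[j]=16 take 16 → j++
[i=2,j=3] A[i]=27>B[j]=17 take 17 → j++

i=2, j=4, merged so far=[1, 4, 7, 8, 16, 17]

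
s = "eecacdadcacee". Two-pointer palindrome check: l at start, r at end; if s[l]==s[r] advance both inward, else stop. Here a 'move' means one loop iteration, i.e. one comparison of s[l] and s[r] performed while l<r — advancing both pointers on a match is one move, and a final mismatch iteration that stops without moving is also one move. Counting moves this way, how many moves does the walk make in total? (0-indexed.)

l=0 r=12: 'e'=='e', l++,r--
l=1 r=11: 'e'=='e', l++,r--
l=2 r=10: 'c'=='c', l++,r--
l=3 r=9: 'a'=='a', l++,r--
l=4 r=8: 'c'=='c', l++,r--
l=5 r=7: 'd'=='d', l++,r--

6 moves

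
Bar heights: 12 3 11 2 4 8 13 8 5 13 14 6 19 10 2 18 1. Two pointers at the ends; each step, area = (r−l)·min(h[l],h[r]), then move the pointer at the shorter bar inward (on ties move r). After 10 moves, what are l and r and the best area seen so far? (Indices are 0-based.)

[0,16] min(12,1)*16=16 best=16 * → r--
[0,15] min(12,18)*15=180 best=180 * → l++
[1,15] min(3,18)*14=42 best=180 → l++
[2,15] min(11,18)*13=143 best=180 → l++
[3,15] min(2,18)*12=24 best=180 → l++
[4,15] min(4,18)*11=44 best=180 → l++
[5,15] min(8,18)*10=80 best=180 → l++
[6,15] min(13,18)*9=117 best=180 → l++
[7,15] min(8,18)*8=64 best=180 → l++
[8,15] min(5,18)*7=35 best=180 → l++

l=9, r=15, best area=180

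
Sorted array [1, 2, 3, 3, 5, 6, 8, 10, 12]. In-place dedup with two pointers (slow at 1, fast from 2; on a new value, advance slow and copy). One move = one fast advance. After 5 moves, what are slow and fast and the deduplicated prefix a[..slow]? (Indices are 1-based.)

slow=1 fast=2: a[fast]=2≠a[slow]=1 write a[2]=2, slow++,fast++
slow=2 fast=3: a[fast]=3≠a[slow]=2 write a[3]=3, slow++,fast++
slow=3 fast=4: a[fast]=3=a[slow] dup, fast++
slow=3 fast=5: a[fast]=5≠a[slow]=3 write a[4]=5, slow++,fast++
slow=4 fast=6: a[fast]=6≠a[slow]=5 write a[5]=6, slow++,fast++

slow=5, fast=7, prefix=[1, 2, 3, 5, 6]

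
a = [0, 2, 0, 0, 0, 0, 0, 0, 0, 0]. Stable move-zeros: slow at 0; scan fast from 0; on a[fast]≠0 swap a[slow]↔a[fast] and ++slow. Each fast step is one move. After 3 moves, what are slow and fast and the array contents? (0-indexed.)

slow=0 fast=0: a[fast]=0, fast++
slow=0 fast=1: a[fast]=2≠0 swap→a[0]=2, slow++,fast++
slow=1 fast=2: a[fast]=0, fast++

slow=1, fast=3, a=[2, 0, 0, 0, 0, 0, 0, 0, 0, 0]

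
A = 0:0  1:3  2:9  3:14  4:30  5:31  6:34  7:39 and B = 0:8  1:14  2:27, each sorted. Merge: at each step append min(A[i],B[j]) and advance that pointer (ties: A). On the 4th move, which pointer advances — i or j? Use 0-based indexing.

i

i=0 j=0: A[i]=0<=B[j]=8 take 0, i++
i=1 j=0: A[i]=3<=B[j]=8 take 3, i++
i=2 j=0: A[i]=9>B[j]=8 take 8, j++
i=2 j=1: A[i]=9<=B[j]=14 take 9, i++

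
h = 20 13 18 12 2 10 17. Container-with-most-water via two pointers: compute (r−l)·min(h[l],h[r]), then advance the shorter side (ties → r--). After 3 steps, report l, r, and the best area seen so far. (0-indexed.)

l=0, r=3, best area=102

l=0 r=6: min(20,17)*6=102 best=102 *, r--
l=0 r=5: min(20,10)*5=50 best=102, r--
l=0 r=4: min(20,2)*4=8 best=102, r--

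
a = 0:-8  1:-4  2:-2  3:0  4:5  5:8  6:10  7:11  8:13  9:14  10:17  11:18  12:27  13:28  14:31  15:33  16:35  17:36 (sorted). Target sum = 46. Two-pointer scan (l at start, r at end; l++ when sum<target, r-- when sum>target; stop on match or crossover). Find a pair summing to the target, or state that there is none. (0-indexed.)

(10, 36)

l=0 r=17: -8+36=28 <46, l++
l=1 r=17: -4+36=32 <46, l++
l=2 r=17: -2+36=34 <46, l++
l=3 r=17: 0+36=36 <46, l++
l=4 r=17: 5+36=41 <46, l++
l=5 r=17: 8+36=44 <46, l++
l=6 r=17: 10+36=46, found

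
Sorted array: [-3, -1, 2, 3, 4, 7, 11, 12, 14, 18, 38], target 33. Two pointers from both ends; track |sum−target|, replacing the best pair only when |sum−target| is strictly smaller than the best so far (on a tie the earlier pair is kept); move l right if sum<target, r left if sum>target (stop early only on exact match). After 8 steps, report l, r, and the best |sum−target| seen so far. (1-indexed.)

l=8, r=10, best |Δ|=2

l=1 r=11: -3+38=35 d=2 *, r--
l=1 r=10: -3+18=15 d=18, l++
l=2 r=10: -1+18=17 d=16, l++
l=3 r=10: 2+18=20 d=13, l++
l=4 r=10: 3+18=21 d=12, l++
l=5 r=10: 4+18=22 d=11, l++
l=6 r=10: 7+18=25 d=8, l++
l=7 r=10: 11+18=29 d=4, l++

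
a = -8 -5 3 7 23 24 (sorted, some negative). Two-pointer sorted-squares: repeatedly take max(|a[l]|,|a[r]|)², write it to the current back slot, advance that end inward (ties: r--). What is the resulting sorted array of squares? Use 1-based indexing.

[9, 25, 49, 64, 529, 576]

[1,6] |-8|<=|24| out[6]=576 → r--
[1,5] |-8|<=|23| out[5]=529 → r--
[1,4] |-8|>|7| out[4]=64 → l++
[2,4] |-5|<=|7| out[3]=49 → r--
[2,3] |-5|>|3| out[2]=25 → l++
[3,3] |3|<=|3| out[1]=9 → r--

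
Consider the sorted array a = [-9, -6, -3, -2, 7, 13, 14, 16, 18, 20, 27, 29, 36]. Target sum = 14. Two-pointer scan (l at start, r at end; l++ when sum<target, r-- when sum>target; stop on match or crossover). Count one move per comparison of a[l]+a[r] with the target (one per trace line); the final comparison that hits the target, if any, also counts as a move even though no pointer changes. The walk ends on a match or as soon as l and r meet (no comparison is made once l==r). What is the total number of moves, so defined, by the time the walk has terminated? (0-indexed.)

l=0 r=12: -9+36=27 >14, r--
l=0 r=11: -9+29=20 >14, r--
l=0 r=10: -9+27=18 >14, r--
l=0 r=9: -9+20=11 <14, l++
l=1 r=9: -6+20=14, found

5 moves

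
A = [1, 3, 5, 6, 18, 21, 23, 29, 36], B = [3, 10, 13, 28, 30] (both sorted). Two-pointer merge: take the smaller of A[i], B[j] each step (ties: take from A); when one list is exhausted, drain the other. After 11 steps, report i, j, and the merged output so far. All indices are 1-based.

i=8, j=5, merged so far=[1, 3, 3, 5, 6, 10, 13, 18, 21, 23, 28]

[i=1,j=1] A[i]=1<=B[j]=3 take 1 → i++
[i=2,j=1] A[i]=3<=B[j]=3 take 3 → i++
[i=3,j=1] A[i]=5>B[j]=3 take 3 → j++
[i=3,j=2] A[i]=5<=B[j]=10 take 5 → i++
[i=4,j=2] A[i]=6<=B[j]=10 take 6 → i++
[i=5,j=2] A[i]=18>B[j]=10 take 10 → j++
[i=5,j=3] A[i]=18>B[j]=13 take 13 → j++
[i=5,j=4] A[i]=18<=B[j]=28 take 18 → i++
[i=6,j=4] A[i]=21<=B[j]=28 take 21 → i++
[i=7,j=4] A[i]=23<=B[j]=28 take 23 → i++
[i=8,j=4] A[i]=29>B[j]=28 take 28 → j++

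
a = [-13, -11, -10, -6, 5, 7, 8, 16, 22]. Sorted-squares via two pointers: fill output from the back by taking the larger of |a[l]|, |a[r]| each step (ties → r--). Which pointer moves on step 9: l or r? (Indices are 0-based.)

r

[0,8] |-13|<=|22| out[8]=484 → r--
[0,7] |-13|<=|16| out[7]=256 → r--
[0,6] |-13|>|8| out[6]=169 → l++
[1,6] |-11|>|8| out[5]=121 → l++
[2,6] |-10|>|8| out[4]=100 → l++
[3,6] |-6|<=|8| out[3]=64 → r--
[3,5] |-6|<=|7| out[2]=49 → r--
[3,4] |-6|>|5| out[1]=36 → l++
[4,4] |5|<=|5| out[0]=25 → r--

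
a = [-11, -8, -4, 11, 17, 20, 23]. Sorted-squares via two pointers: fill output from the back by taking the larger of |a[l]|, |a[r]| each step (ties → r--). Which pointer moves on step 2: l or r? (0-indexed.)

l=0 r=6: |-11|<=|23| out[6]=529, r--
l=0 r=5: |-11|<=|20| out[5]=400, r--

r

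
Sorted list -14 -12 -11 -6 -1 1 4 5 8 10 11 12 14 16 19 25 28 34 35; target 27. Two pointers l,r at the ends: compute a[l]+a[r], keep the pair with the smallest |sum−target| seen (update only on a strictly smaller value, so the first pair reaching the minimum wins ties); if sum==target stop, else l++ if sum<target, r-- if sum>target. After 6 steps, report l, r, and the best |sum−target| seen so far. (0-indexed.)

l=4, r=16, best |Δ|=1

[0,18] -14+35=21 d=6 * → l++
[1,18] -12+35=23 d=4 * → l++
[2,18] -11+35=24 d=3 * → l++
[3,18] -6+35=29 d=2 * → r--
[3,17] -6+34=28 d=1 * → r--
[3,16] -6+28=22 d=5 → l++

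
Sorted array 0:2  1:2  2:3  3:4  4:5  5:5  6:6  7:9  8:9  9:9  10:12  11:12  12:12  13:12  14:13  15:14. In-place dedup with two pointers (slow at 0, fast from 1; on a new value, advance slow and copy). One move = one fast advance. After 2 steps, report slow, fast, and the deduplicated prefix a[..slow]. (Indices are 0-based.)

slow=1, fast=3, prefix=[2, 3]

slow=0 fast=1: a[fast]=2=a[slow] dup, fast++
slow=0 fast=2: a[fast]=3≠a[slow]=2 write a[1]=3, slow++,fast++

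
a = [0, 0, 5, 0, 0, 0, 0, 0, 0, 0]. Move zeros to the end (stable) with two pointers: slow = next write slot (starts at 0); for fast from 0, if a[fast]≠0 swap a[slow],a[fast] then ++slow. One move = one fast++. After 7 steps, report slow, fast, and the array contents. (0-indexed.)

(s=0,f=0) a[fast]=0 → fast++
(s=0,f=1) a[fast]=0 → fast++
(s=0,f=2) a[fast]=5≠0 swap→a[0]=5 → slow++,fast++
(s=1,f=3) a[fast]=0 → fast++
(s=1,f=4) a[fast]=0 → fast++
(s=1,f=5) a[fast]=0 → fast++
(s=1,f=6) a[fast]=0 → fast++

slow=1, fast=7, a=[5, 0, 0, 0, 0, 0, 0, 0, 0, 0]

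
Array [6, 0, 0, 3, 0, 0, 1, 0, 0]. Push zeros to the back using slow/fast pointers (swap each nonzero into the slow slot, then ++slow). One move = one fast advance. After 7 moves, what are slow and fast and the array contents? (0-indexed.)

slow=3, fast=7, a=[6, 3, 1, 0, 0, 0, 0, 0, 0]

slow=0 fast=0: a[fast]=6≠0 swap→a[0]=6, slow++,fast++
slow=1 fast=1: a[fast]=0, fast++
slow=1 fast=2: a[fast]=0, fast++
slow=1 fast=3: a[fast]=3≠0 swap→a[1]=3, slow++,fast++
slow=2 fast=4: a[fast]=0, fast++
slow=2 fast=5: a[fast]=0, fast++
slow=2 fast=6: a[fast]=1≠0 swap→a[2]=1, slow++,fast++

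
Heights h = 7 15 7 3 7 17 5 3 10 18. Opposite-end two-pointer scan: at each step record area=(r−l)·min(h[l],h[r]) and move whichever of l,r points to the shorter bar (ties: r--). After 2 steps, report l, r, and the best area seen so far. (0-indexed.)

l=0 r=9: min(7,18)*9=63 best=63 *, l++
l=1 r=9: min(15,18)*8=120 best=120 *, l++

l=2, r=9, best area=120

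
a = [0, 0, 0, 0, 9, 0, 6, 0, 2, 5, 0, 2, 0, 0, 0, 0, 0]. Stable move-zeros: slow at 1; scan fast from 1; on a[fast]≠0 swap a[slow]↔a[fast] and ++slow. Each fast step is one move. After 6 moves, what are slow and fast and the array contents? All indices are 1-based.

slow=2, fast=7, a=[9, 0, 0, 0, 0, 0, 6, 0, 2, 5, 0, 2, 0, 0, 0, 0, 0]

slow=1 fast=1: a[fast]=0, fast++
slow=1 fast=2: a[fast]=0, fast++
slow=1 fast=3: a[fast]=0, fast++
slow=1 fast=4: a[fast]=0, fast++
slow=1 fast=5: a[fast]=9≠0 swap→a[1]=9, slow++,fast++
slow=2 fast=6: a[fast]=0, fast++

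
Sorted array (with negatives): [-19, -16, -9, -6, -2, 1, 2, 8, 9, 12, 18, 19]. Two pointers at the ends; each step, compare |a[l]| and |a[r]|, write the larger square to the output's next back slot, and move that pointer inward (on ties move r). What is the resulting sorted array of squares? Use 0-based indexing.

[1, 4, 4, 36, 64, 81, 81, 144, 256, 324, 361, 361]

[0,11] |-19|<=|19| out[11]=361 → r--
[0,10] |-19|>|18| out[10]=361 → l++
[1,10] |-16|<=|18| out[9]=324 → r--
[1,9] |-16|>|12| out[8]=256 → l++
[2,9] |-9|<=|12| out[7]=144 → r--
[2,8] |-9|<=|9| out[6]=81 → r--
[2,7] |-9|>|8| out[5]=81 → l++
[3,7] |-6|<=|8| out[4]=64 → r--
[3,6] |-6|>|2| out[3]=36 → l++
[4,6] |-2|<=|2| out[2]=4 → r--
[4,5] |-2|>|1| out[1]=4 → l++
[5,5] |1|<=|1| out[0]=1 → r--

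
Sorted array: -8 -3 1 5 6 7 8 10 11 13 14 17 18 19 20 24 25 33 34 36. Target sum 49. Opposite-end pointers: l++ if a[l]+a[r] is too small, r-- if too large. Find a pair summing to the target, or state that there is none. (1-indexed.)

[1,20] -8+36=28 <49 → l++
[2,20] -3+36=33 <49 → l++
[3,20] 1+36=37 <49 → l++
[4,20] 5+36=41 <49 → l++
[5,20] 6+36=42 <49 → l++
[6,20] 7+36=43 <49 → l++
[7,20] 8+36=44 <49 → l++
[8,20] 10+36=46 <49 → l++
[9,20] 11+36=47 <49 → l++
[10,20] 13+36=49 → found

(13, 36)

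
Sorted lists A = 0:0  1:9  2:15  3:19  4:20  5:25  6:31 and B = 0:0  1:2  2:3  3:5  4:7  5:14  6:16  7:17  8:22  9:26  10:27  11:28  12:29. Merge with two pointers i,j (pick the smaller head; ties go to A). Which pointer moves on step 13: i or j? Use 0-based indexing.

i=0 j=0: A[i]=0<=B[j]=0 take 0, i++
i=1 j=0: A[i]=9>B[j]=0 take 0, j++
i=1 j=1: A[i]=9>B[j]=2 take 2, j++
i=1 j=2: A[i]=9>B[j]=3 take 3, j++
i=1 j=3: A[i]=9>B[j]=5 take 5, j++
i=1 j=4: A[i]=9>B[j]=7 take 7, j++
i=1 j=5: A[i]=9<=B[j]=14 take 9, i++
i=2 j=5: A[i]=15>B[j]=14 take 14, j++
i=2 j=6: A[i]=15<=B[j]=16 take 15, i++
i=3 j=6: A[i]=19>B[j]=16 take 16, j++
i=3 j=7: A[i]=19>B[j]=17 take 17, j++
i=3 j=8: A[i]=19<=B[j]=22 take 19, i++
i=4 j=8: A[i]=20<=B[j]=22 take 20, i++

i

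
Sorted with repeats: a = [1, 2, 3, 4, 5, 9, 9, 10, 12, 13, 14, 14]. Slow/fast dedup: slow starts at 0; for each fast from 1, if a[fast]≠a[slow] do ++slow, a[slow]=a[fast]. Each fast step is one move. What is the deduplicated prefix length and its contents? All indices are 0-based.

slow=0 fast=1: a[fast]=2≠a[slow]=1 write a[1]=2, slow++,fast++
slow=1 fast=2: a[fast]=3≠a[slow]=2 write a[2]=3, slow++,fast++
slow=2 fast=3: a[fast]=4≠a[slow]=3 write a[3]=4, slow++,fast++
slow=3 fast=4: a[fast]=5≠a[slow]=4 write a[4]=5, slow++,fast++
slow=4 fast=5: a[fast]=9≠a[slow]=5 write a[5]=9, slow++,fast++
slow=5 fast=6: a[fast]=9=a[slow] dup, fast++
slow=5 fast=7: a[fast]=10≠a[slow]=9 write a[6]=10, slow++,fast++
slow=6 fast=8: a[fast]=12≠a[slow]=10 write a[7]=12, slow++,fast++
slow=7 fast=9: a[fast]=13≠a[slow]=12 write a[8]=13, slow++,fast++
slow=8 fast=10: a[fast]=14≠a[slow]=13 write a[9]=14, slow++,fast++
slow=9 fast=11: a[fast]=14=a[slow] dup, fast++

length 10; prefix = [1, 2, 3, 4, 5, 9, 10, 12, 13, 14]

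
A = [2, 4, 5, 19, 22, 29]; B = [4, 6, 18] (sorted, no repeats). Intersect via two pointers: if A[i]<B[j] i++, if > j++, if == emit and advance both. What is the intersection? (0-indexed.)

intersection = [4]

[i=0,j=0] 2<4 → i++
[i=1,j=0] 4==4 emit → i++,j++
[i=2,j=1] 5<6 → i++
[i=3,j=1] 19>6 → j++
[i=3,j=2] 19>18 → j++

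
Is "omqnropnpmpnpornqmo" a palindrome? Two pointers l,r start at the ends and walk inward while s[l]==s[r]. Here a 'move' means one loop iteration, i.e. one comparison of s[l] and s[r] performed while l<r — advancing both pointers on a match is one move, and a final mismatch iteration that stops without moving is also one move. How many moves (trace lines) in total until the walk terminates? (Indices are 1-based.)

l=1 r=19: 'o'=='o', l++,r--
l=2 r=18: 'm'=='m', l++,r--
l=3 r=17: 'q'=='q', l++,r--
l=4 r=16: 'n'=='n', l++,r--
l=5 r=15: 'r'=='r', l++,r--
l=6 r=14: 'o'=='o', l++,r--
l=7 r=13: 'p'=='p', l++,r--
l=8 r=12: 'n'=='n', l++,r--
l=9 r=11: 'p'=='p', l++,r--

9 moves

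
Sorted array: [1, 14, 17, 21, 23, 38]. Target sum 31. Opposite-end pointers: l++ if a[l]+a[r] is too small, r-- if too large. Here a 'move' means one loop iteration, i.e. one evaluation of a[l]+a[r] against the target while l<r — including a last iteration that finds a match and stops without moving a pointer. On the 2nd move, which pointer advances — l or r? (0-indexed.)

l

[0,5] 1+38=39 >31 → r--
[0,4] 1+23=24 <31 → l++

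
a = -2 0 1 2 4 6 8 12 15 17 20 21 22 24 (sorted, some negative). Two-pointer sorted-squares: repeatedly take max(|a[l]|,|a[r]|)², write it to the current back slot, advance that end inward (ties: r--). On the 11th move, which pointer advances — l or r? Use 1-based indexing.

r

[1,14] |-2|<=|24| out[14]=576 → r--
[1,13] |-2|<=|22| out[13]=484 → r--
[1,12] |-2|<=|21| out[12]=441 → r--
[1,11] |-2|<=|20| out[11]=400 → r--
[1,10] |-2|<=|17| out[10]=289 → r--
[1,9] |-2|<=|15| out[9]=225 → r--
[1,8] |-2|<=|12| out[8]=144 → r--
[1,7] |-2|<=|8| out[7]=64 → r--
[1,6] |-2|<=|6| out[6]=36 → r--
[1,5] |-2|<=|4| out[5]=16 → r--
[1,4] |-2|<=|2| out[4]=4 → r--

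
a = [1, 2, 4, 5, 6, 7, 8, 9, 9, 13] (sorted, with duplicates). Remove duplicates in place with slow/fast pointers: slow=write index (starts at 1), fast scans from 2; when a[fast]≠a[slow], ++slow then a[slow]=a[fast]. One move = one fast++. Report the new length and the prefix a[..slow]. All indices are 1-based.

length 9; prefix = [1, 2, 4, 5, 6, 7, 8, 9, 13]

slow=1 fast=2: a[fast]=2≠a[slow]=1 write a[2]=2, slow++,fast++
slow=2 fast=3: a[fast]=4≠a[slow]=2 write a[3]=4, slow++,fast++
slow=3 fast=4: a[fast]=5≠a[slow]=4 write a[4]=5, slow++,fast++
slow=4 fast=5: a[fast]=6≠a[slow]=5 write a[5]=6, slow++,fast++
slow=5 fast=6: a[fast]=7≠a[slow]=6 write a[6]=7, slow++,fast++
slow=6 fast=7: a[fast]=8≠a[slow]=7 write a[7]=8, slow++,fast++
slow=7 fast=8: a[fast]=9≠a[slow]=8 write a[8]=9, slow++,fast++
slow=8 fast=9: a[fast]=9=a[slow] dup, fast++
slow=8 fast=10: a[fast]=13≠a[slow]=9 write a[9]=13, slow++,fast++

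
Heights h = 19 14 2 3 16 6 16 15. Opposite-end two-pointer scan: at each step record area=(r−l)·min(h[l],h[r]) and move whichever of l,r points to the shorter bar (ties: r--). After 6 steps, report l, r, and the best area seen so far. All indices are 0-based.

l=0 r=7: min(19,15)*7=105 best=105 *, r--
l=0 r=6: min(19,16)*6=96 best=105, r--
l=0 r=5: min(19,6)*5=30 best=105, r--
l=0 r=4: min(19,16)*4=64 best=105, r--
l=0 r=3: min(19,3)*3=9 best=105, r--
l=0 r=2: min(19,2)*2=4 best=105, r--

l=0, r=1, best area=105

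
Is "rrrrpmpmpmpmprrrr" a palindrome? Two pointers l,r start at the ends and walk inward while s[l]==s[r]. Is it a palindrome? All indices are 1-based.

[1,17] 'r'=='r' → l++,r--
[2,16] 'r'=='r' → l++,r--
[3,15] 'r'=='r' → l++,r--
[4,14] 'r'=='r' → l++,r--
[5,13] 'p'=='p' → l++,r--
[6,12] 'm'=='m' → l++,r--
[7,11] 'p'=='p' → l++,r--
[8,10] 'm'=='m' → l++,r--

palindrome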